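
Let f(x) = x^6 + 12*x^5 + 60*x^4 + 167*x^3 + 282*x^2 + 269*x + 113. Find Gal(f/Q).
C_6

The polynomial f is an irreducible sextic over Q, so G = Gal(f/Q) is one of the 16 transitive subgroups 6T1, ..., 6T16 of S_6. The discriminant of f is -1988873152, which is not a perfect square, so G is not contained in A_6. The transitive groups of degree 6 not contained in A_6 are: C_6 (6T1, order 6), S_3 (6T2, order 6), D_6 (6T3, order 12), C_3 x S_3 (6T5, order 18), A_4 x C_2 (6T6, order 24), S_4 (6T8, order 24), S_3 x S_3 (6T9, order 36), S_4 x C_2 (6T11, order 48), (S_3 x S_3) : C_2 (6T13, order 72), PGL(2,5) (6T14, order 120), S_6 (6T16, order 720). By Dedekind's theorem, for a prime p not dividing disc(f) the degrees of the irreducible factors of f mod p form the cycle type of an element of G. Factoring f modulo the 37 such primes p <= 173 (skipping 2, 7, 43, which divide the discriminant), each new pattern first appears at: mod 3: f = (x^6 + 2x^3 + 2x + 2), pattern 6; mod 11: f = (x^3 + 4x^2 + 5x + 4)(x^3 + 8x^2 + x + 9), pattern 3+3; mod 13: f = (x^2 + x + 5)(x^2 + 5x + 11)(x^2 + 6x + 3), pattern 2+2+2; mod 29: f = (x + 4)(x + 6)(x + 9)(x + 11)(x + 14)(x + 26), pattern 1+1+1+1+1+1. No other pattern occurs in this range, so the set of observed cycle types is {6, 3+3, 2+2+2, 1+1+1+1+1+1}. The candidates containing elements of all these cycle types are C_6 (6T1) of order 6, D_6 (6T3) of order 12, C_3 x S_3 (6T5) of order 18, A_4 x C_2 (6T6) of order 24, S_3 x S_3 (6T9) of order 36, S_4 x C_2 (6T11) of order 48, (S_3 x S_3) : C_2 (6T13) of order 72, PGL(2,5) (6T14) of order 120, S_6 (6T16) of order 720; the others are excluded. The observed types are precisely the cycle types that occur in C_6 (6T1). Each of the other remaining candidates has further cycle types, and by the Chebotarev density theorem the matching factorization patterns would occur for a proportion of primes equal to their share of the group: D_6 (6T3) additionally contains elements of type 2+2+1+1 (3 of its 12 elements, about 25% of primes); C_3 x S_3 (6T5) additionally contains elements of type 3+1+1+1 (4 of its 18 elements, about 22% of primes); A_4 x C_2 (6T6) additionally contains elements of type 2+2+1+1, 2+1+1+1+1 (6 of its 24 elements, about 25% of primes); S_3 x S_3 (6T9) additionally contains elements of type 3+1+1+1, 2+2+1+1 (13 of its 36 elements, about 36% of primes); S_4 x C_2 (6T11) additionally contains elements of type 4+2, 4+1+1, 2+2+1+1, 2+1+1+1+1 (24 of its 48 elements, about 50% of primes); (S_3 x S_3) : C_2 (6T13) additionally contains elements of type 4+2, 3+2+1, 3+1+1+1, 2+2+1+1, 2+1+1+1+1 (49 of its 72 elements, about 68% of primes); PGL(2,5) (6T14) additionally contains elements of type 5+1, 4+1+1, 2+2+1+1 (69 of its 120 elements, about 58% of primes); S_6 (6T16) additionally contains elements of type 5+1, 4+2, 4+1+1, 3+2+1, 3+1+1+1, 2+2+1+1, 2+1+1+1+1 (544 of its 720 elements, about 76% of primes). None of the 37 primes tested shows any such pattern (for each of these groups the chance of that is below 10^-4), which rules them out. Hence G = C_6 (6T1), of order 6.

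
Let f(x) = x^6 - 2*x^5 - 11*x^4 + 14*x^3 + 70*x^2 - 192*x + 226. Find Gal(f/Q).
The polynomial f is an irreducible sextic over Q, so G = Gal(f/Q) is one of the 16 transitive subgroups 6T1, ..., 6T16 of S_6. The discriminant of f is -997977239592192, which is not a perfect square, so G is not contained in A_6. The transitive groups of degree 6 not contained in A_6 are: C_6 (6T1, order 6), S_3 (6T2, order 6), D_6 (6T3, order 12), C_3 x S_3 (6T5, order 18), A_4 x C_2 (6T6, order 24), S_4 (6T8, order 24), S_3 x S_3 (6T9, order 36), S_4 x C_2 (6T11, order 48), (S_3 x S_3) : C_2 (6T13, order 72), PGL(2,5) (6T14, order 120), S_6 (6T16, order 720). By Dedekind's theorem, for a prime p not dividing disc(f) the degrees of the irreducible factors of f mod p form the cycle type of an element of G. Factoring f modulo the 26 such primes p <= 113 (skipping 2, 3, 37, 73, which divide the discriminant), each new pattern first appears at: mod 5: f = (x + 2)(x^2 + 2x + 3)(x^3 + 4x^2 + x + 1), pattern 3+2+1; mod 7: f = (x^2 + 4)(x^4 + 5x^3 + 6x^2 + x + 4), pattern 4+2; mod 17: f = (x^3 + 16x^2 + x + 9)(x^3 + 16x^2 + 4x + 10), pattern 3+3; mod 19: f = (x^2 + 7x + 9)(x^2 + 13x + 13)(x^2 + 16x + 12), pattern 2+2+2; mod 31: f = (x^6 + 29x^5 + 20x^4 + 14x^3 + 8x^2 + 25x + 9), pattern 6; mod 41: f = (x + 7)(x + 11)(x + 22)(x^3 + 40x^2 + 7x + 30), pattern 3+1+1+1; mod 53: f = (x + 3)(x + 52)(x^2 + 26)(x^2 + 49x + 27), pattern 2+2+1+1; mod 113: f = (x)(x + 19)(x + 28)(x + 65)(x^2 + 112x + 17), pattern 2+1+1+1+1. No other pattern occurs in this range, so the set of observed cycle types is {3+2+1, 4+2, 3+3, 2+2+2, 6, 3+1+1+1, 2+2+1+1, 2+1+1+1+1}. The candidates containing elements of all these cycle types are (S_3 x S_3) : C_2 (6T13) of order 72, S_6 (6T16) of order 720; the others are excluded. The observed types are precisely the cycle types that occur in (S_3 x S_3) : C_2 (6T13) (apart from the identity). Each of the other remaining candidates has further cycle types, and by the Chebotarev density theorem the matching factorization patterns would occur for a proportion of primes equal to their share of the group: S_6 (6T16) additionally contains elements of type 5+1, 4+1+1 (234 of its 720 elements, about 32% of primes). None of the 26 primes tested shows any such pattern (for each of these groups the chance of that is below 10^-4), which rules them out. Hence G = (S_3 x S_3) : C_2 (6T13), of order 72.

(S_3 x S_3) : C_2 (also written G72)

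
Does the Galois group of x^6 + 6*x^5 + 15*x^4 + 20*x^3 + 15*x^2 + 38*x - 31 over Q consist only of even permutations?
No

The polynomial is irreducible of degree 6 over Q. Its discriminant is 53451941740544, which is not a perfect square. A Galois group lies in the alternating group exactly when the discriminant is a square in Q, so the Galois group (S_6) is not contained in A_6.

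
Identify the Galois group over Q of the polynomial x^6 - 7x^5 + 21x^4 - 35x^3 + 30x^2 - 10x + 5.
6T10: (C_3 x C_3) : C_4

The polynomial f is an irreducible sextic over Q, so G = Gal(f/Q) is one of the 16 transitive subgroups 6T1, ..., 6T16 of S_6. The discriminant of f is 525625 = 725^2, a perfect square, so G is contained in A_6. The transitive groups of degree 6 contained in A_6 are: A_4 (6T4, order 12), S_4 (6T7, order 24), (C_3 x C_3) : C_4 (6T10, order 36), PSL(2,5) (6T12, order 60), A_6 (6T15, order 360). By Dedekind's theorem, for a prime p not dividing disc(f) the degrees of the irreducible factors of f mod p form the cycle type of an element of G. Factoring f modulo the 19 such primes p <= 73 (skipping 5, 29, which divide the discriminant), each new pattern first appears at: mod 2: f = (x^2 + x + 1)(x^4 + x + 1), pattern 4+2; mod 11: f = (x^3 + 2x + 9)(x^3 + 4x^2 + 8x + 3), pattern 3+3; mod 19: f = (x + 6)(x + 7)(x^2 + 5x + 12)(x^2 + 13x + 10), pattern 2+2+1+1; mod 61: f = (x + 18)(x + 25)(x + 32)(x^3 + 40x^2 + 14x + 47), pattern 3+1+1+1. No other pattern occurs in this range, so the set of observed cycle types is {4+2, 3+3, 2+2+1+1, 3+1+1+1}. The candidates containing elements of all these cycle types are (C_3 x C_3) : C_4 (6T10) of order 36, A_6 (6T15) of order 360; the others are excluded. The observed types are precisely the cycle types that occur in (C_3 x C_3) : C_4 (6T10) (apart from the identity). Each of the other remaining candidates has further cycle types, and by the Chebotarev density theorem the matching factorization patterns would occur for a proportion of primes equal to their share of the group: A_6 (6T15) additionally contains elements of type 5+1 (144 of its 360 elements, about 40% of primes). None of the 19 primes tested shows any such pattern (for each of these groups the chance of that is below 10^-4), which rules them out. Hence G = (C_3 x C_3) : C_4 (6T10), of order 36.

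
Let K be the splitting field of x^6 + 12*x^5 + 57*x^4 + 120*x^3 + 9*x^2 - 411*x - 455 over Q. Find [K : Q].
36

The degree of the splitting field over Q equals the order of the Galois group, so first determine the group. The polynomial f is an irreducible sextic over Q, so G = Gal(f/Q) is one of the 16 transitive subgroups 6T1, ..., 6T16 of S_6. The discriminant of f is 1656708629428629, which is not a perfect square, so G is not contained in A_6. The transitive groups of degree 6 not contained in A_6 are: C_6 (6T1, order 6), S_3 (6T2, order 6), D_6 (6T3, order 12), C_3 x S_3 (6T5, order 18), A_4 x C_2 (6T6, order 24), S_4 (6T8, order 24), S_3 x S_3 (6T9, order 36), S_4 x C_2 (6T11, order 48), (S_3 x S_3) : C_2 (6T13, order 72), PGL(2,5) (6T14, order 120), S_6 (6T16, order 720). By Dedekind's theorem, for a prime p not dividing disc(f) the degrees of the irreducible factors of f mod p form the cycle type of an element of G. Factoring f modulo the 16 such primes p <= 67 (skipping 3, 7, 29, which divide the discriminant), each new pattern first appears at: mod 2: f = (x^6 + x^4 + x^2 + x + 1), pattern 6; mod 5: f = (x)(x + 2)(x^2 + x + 1)(x^2 + 4x + 2), pattern 2+2+1+1; mod 13: f = (x)(x + 8)(x + 11)(x^3 + 6x^2 + 11x + 7), pattern 3+1+1+1; mod 19: f = (x^2 + x + 12)(x^2 + 4x + 2)(x^2 + 7x + 4), pattern 2+2+2; mod 67: f = (x^3 + 6x^2 + 22x + 50)(x^3 + 6x^2 + 66x + 11), pattern 3+3. No other pattern occurs in this range, so the set of observed cycle types is {6, 2+2+1+1, 3+1+1+1, 2+2+2, 3+3}. The candidates containing elements of all these cycle types are S_3 x S_3 (6T9) of order 36, (S_3 x S_3) : C_2 (6T13) of order 72, S_6 (6T16) of order 720; the others are excluded. The observed types are precisely the cycle types that occur in S_3 x S_3 (6T9) (apart from the identity). Each of the other remaining candidates has further cycle types, and by the Chebotarev density theorem the matching factorization patterns would occur for a proportion of primes equal to their share of the group: (S_3 x S_3) : C_2 (6T13) additionally contains elements of type 4+2, 3+2+1, 2+1+1+1+1 (36 of its 72 elements, about 50% of primes); S_6 (6T16) additionally contains elements of type 5+1, 4+2, 4+1+1, 3+2+1, 2+1+1+1+1 (459 of its 720 elements, about 64% of primes). None of the 16 primes tested shows any such pattern (for each of these groups the chance of that is below 10^-4), which rules them out. Hence G = S_3 x S_3 (6T9), of order 36. The Galois group S_3 x S_3 (6T9) has order 36, so the splitting field has degree 36 over Q.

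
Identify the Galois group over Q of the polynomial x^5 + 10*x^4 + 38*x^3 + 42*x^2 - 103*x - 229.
The polynomial f is an irreducible quintic over Q, so G = Gal(f/Q) is a transitive subgroup of S_5: one of C_5 (5T1, order 5), D_5 (5T2, order 10), F_20 (5T3, order 20), A_5 (5T4, order 60) or S_5 (5T5, order 120). The discriminant of f is 2019549349, which is not a perfect square, so G is not contained in A_5. The transitive groups of degree 5 not contained in A_5 are: F_20 (5T3, order 20), S_5 (5T5, order 120). By Dedekind's theorem, for a prime p not dividing disc(f) the degrees of the irreducible factors of f mod p form the cycle type of an element of G. Factoring f modulo the first such prime p = 2, each new pattern first appears at: mod 2: f = (x^2 + x + 1)(x^3 + x^2 + 1), pattern 3+2. No other pattern occurs in this range, so the set of observed cycle types is {3+2}. Among the candidates above, the only group containing elements of all these cycle types is S_5 (5T5) — F_20 (5T3) lacks at least one of them. Hence G = S_5 (5T5), of order 120.

S_5 (order 120)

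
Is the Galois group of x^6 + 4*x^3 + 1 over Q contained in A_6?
No

The polynomial is irreducible of degree 6 over Q. Its discriminant is 1259712, which is not a perfect square. A Galois group lies in the alternating group exactly when the discriminant is a square in Q, so the Galois group (D_6) is not contained in A_6.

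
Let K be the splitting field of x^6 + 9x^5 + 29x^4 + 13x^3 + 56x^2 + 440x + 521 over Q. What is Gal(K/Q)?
6T10: (C_3 x C_3) : C_4

The polynomial f is an irreducible sextic over Q, so G = Gal(f/Q) is one of the 16 transitive subgroups 6T1, ..., 6T16 of S_6. The discriminant of f is 598116723780625 = 24456425^2, a perfect square, so G is contained in A_6. The transitive groups of degree 6 contained in A_6 are: A_4 (6T4, order 12), S_4 (6T7, order 24), (C_3 x C_3) : C_4 (6T10, order 36), PSL(2,5) (6T12, order 60), A_6 (6T15, order 360). By Dedekind's theorem, for a prime p not dividing disc(f) the degrees of the irreducible factors of f mod p form the cycle type of an element of G. Factoring f modulo the 21 such primes p <= 101 (skipping 5, 7, 29, 61, 79, which divide the discriminant), each new pattern first appears at: mod 2: f = (x^2 + x + 1)(x^4 + x + 1), pattern 4+2; mod 11: f = (x^3 + 6x + 8)(x^3 + 9x^2 + x + 6), pattern 3+3; mod 19: f = (x + 14)(x + 16)(x^2 + 4x + 8)(x^2 + 13x + 14), pattern 2+2+1+1; mod 101: f = (x + 25)(x + 73)(x + 97)(x^3 + 16x^2 + 21x + 86), pattern 3+1+1+1. No other pattern occurs in this range, so the set of observed cycle types is {4+2, 3+3, 2+2+1+1, 3+1+1+1}. The candidates containing elements of all these cycle types are (C_3 x C_3) : C_4 (6T10) of order 36, A_6 (6T15) of order 360; the others are excluded. The observed types are precisely the cycle types that occur in (C_3 x C_3) : C_4 (6T10) (apart from the identity). Each of the other remaining candidates has further cycle types, and by the Chebotarev density theorem the matching factorization patterns would occur for a proportion of primes equal to their share of the group: A_6 (6T15) additionally contains elements of type 5+1 (144 of its 360 elements, about 40% of primes). None of the 21 primes tested shows any such pattern (for each of these groups the chance of that is below 10^-4), which rules them out. Hence G = (C_3 x C_3) : C_4 (6T10), of order 36.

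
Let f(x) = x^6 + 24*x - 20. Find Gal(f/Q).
A_6 (also written A6)

The polynomial f is an irreducible sextic over Q, so G = Gal(f/Q) is one of the 16 transitive subgroups 6T1, ..., 6T16 of S_6. The discriminant of f is 746496000000 = 864000^2, a perfect square, so G is contained in A_6. The transitive groups of degree 6 contained in A_6 are: A_4 (6T4, order 12), S_4 (6T7, order 24), (C_3 x C_3) : C_4 (6T10, order 36), PSL(2,5) (6T12, order 60), A_6 (6T15, order 360). By Dedekind's theorem, for a prime p not dividing disc(f) the degrees of the irreducible factors of f mod p form the cycle type of an element of G. Factoring f modulo the 6 such primes p <= 23 (skipping 2, 3, 5, which divide the discriminant), each new pattern first appears at: mod 7: f = (x + 3)(x^5 + 4x^4 + 2x^3 + x^2 + 4x + 5), pattern 5+1; mod 23: f = (x + 7)(x + 12)(x + 21)(x^3 + 6x^2 + 13x + 16), pattern 3+1+1+1. No other pattern occurs in this range, so the set of observed cycle types is {5+1, 3+1+1+1}. Among the candidates above, the only group containing elements of all these cycle types is A_6 (6T15) — each of A_4 (6T4), S_4 (6T7), (C_3 x C_3) : C_4 (6T10), PSL(2,5) (6T12) lacks at least one of them. Hence G = A_6 (6T15), of order 360.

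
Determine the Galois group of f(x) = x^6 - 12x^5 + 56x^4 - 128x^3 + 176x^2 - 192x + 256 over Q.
S_4

The polynomial f is an irreducible sextic over Q, so G = Gal(f/Q) is one of the 16 transitive subgroups 6T1, ..., 6T16 of S_6. The discriminant of f is -5497558138880000, which is not a perfect square, so G is not contained in A_6. The transitive groups of degree 6 not contained in A_6 are: C_6 (6T1, order 6), S_3 (6T2, order 6), D_6 (6T3, order 12), C_3 x S_3 (6T5, order 18), A_4 x C_2 (6T6, order 24), S_4 (6T8, order 24), S_3 x S_3 (6T9, order 36), S_4 x C_2 (6T11, order 48), (S_3 x S_3) : C_2 (6T13, order 72), PGL(2,5) (6T14, order 120), S_6 (6T16, order 720). By Dedekind's theorem, for a prime p not dividing disc(f) the degrees of the irreducible factors of f mod p form the cycle type of an element of G. Factoring f modulo the 22 such primes p <= 89 (skipping 2, 5, which divide the discriminant), each new pattern first appears at: mod 3: f = (x^3 + x^2 + 2x + 1)(x^3 + 2x^2 + x + 1), pattern 3+3; mod 7: f = (x^2 + x + 4)(x^2 + 3x + 5)(x^2 + 5x + 3), pattern 2+2+2; mod 13: f = (x + 3)(x + 6)(x^4 + 5x^3 + 6x^2 + x + 7), pattern 4+1+1; mod 43: f = (x + 17)(x + 22)(x^2 + 39x + 1)(x^2 + 39x + 20), pattern 2+2+1+1. No other pattern occurs in this range, so the set of observed cycle types is {3+3, 2+2+2, 4+1+1, 2+2+1+1}. The candidates containing elements of all these cycle types are S_4 (6T8) of order 24, S_4 x C_2 (6T11) of order 48, PGL(2,5) (6T14) of order 120, S_6 (6T16) of order 720; the others are excluded. The observed types are precisely the cycle types that occur in S_4 (6T8) (apart from the identity). Each of the other remaining candidates has further cycle types, and by the Chebotarev density theorem the matching factorization patterns would occur for a proportion of primes equal to their share of the group: S_4 x C_2 (6T11) additionally contains elements of type 6, 4+2, 2+1+1+1+1 (17 of its 48 elements, about 35% of primes); PGL(2,5) (6T14) additionally contains elements of type 6, 5+1 (44 of its 120 elements, about 37% of primes); S_6 (6T16) additionally contains elements of type 6, 5+1, 4+2, 3+2+1, 3+1+1+1, 2+1+1+1+1 (529 of its 720 elements, about 73% of primes). None of the 22 primes tested shows any such pattern (for each of these groups the chance of that is below 10^-4), which rules them out. Hence G = S_4 (6T8), of order 24.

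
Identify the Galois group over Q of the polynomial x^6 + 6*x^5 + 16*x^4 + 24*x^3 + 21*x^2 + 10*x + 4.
The polynomial f is an irreducible sextic over Q, so G = Gal(f/Q) is one of the 16 transitive subgroups 6T1, ..., 6T16 of S_6. The discriminant of f is -1722368, which is not a perfect square, so G is not contained in A_6. The transitive groups of degree 6 not contained in A_6 are: C_6 (6T1, order 6), S_3 (6T2, order 6), D_6 (6T3, order 12), C_3 x S_3 (6T5, order 18), A_4 x C_2 (6T6, order 24), S_4 (6T8, order 24), S_3 x S_3 (6T9, order 36), S_4 x C_2 (6T11, order 48), (S_3 x S_3) : C_2 (6T13, order 72), PGL(2,5) (6T14, order 120), S_6 (6T16, order 720). By Dedekind's theorem, for a prime p not dividing disc(f) the degrees of the irreducible factors of f mod p form the cycle type of an element of G. Factoring f modulo the 29 such primes p <= 127 (skipping 2, 29, which divide the discriminant), each new pattern first appears at: mod 3: f = (x^3 + x^2 + 2)(x^3 + 2x^2 + 2x + 2), pattern 3+3; mod 5: f = (x^6 + x^5 + x^4 + 4x^3 + x^2 + 4), pattern 6; mod 7: f = (x + 4)(x + 5)(x^4 + 4x^3 + 2x^2 + 3x + 3), pattern 4+1+1; mod 17: f = (x + 6)(x + 13)(x^2 + 14)(x^2 + 4x + 1), pattern 2+2+1+1; mod 23: f = (x^2 + 2x + 5)(x^2 + 12x + 2)(x^2 + 15x + 5), pattern 2+2+2; mod 67: f = (x^2 + 2x + 15)(x^4 + 4x^3 + 60x^2 + 45x + 36), pattern 4+2; mod 127: f = (x + 41)(x + 61)(x + 68)(x + 88)(x^2 + 2x + 122), pattern 2+1+1+1+1. No other pattern occurs in this range, so the set of observed cycle types is {3+3, 6, 4+1+1, 2+2+1+1, 2+2+2, 4+2, 2+1+1+1+1}. The candidates containing elements of all these cycle types are S_4 x C_2 (6T11) of order 48, S_6 (6T16) of order 720; the others are excluded. The observed types are precisely the cycle types that occur in S_4 x C_2 (6T11) (apart from the identity). Each of the other remaining candidates has further cycle types, and by the Chebotarev density theorem the matching factorization patterns would occur for a proportion of primes equal to their share of the group: S_6 (6T16) additionally contains elements of type 5+1, 3+2+1, 3+1+1+1 (304 of its 720 elements, about 42% of primes). None of the 29 primes tested shows any such pattern (for each of these groups the chance of that is below 10^-4), which rules them out. Hence G = S_4 x C_2 (6T11), of order 48.

S_4 x C_2 (order 48)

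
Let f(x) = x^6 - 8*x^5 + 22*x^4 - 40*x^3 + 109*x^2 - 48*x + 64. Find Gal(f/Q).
(S_3 x S_3) : C_2

The polynomial f is an irreducible sextic over Q, so G = Gal(f/Q) is one of the 16 transitive subgroups 6T1, ..., 6T16 of S_6. The discriminant of f is -3767550835949568, which is not a perfect square, so G is not contained in A_6. The transitive groups of degree 6 not contained in A_6 are: C_6 (6T1, order 6), S_3 (6T2, order 6), D_6 (6T3, order 12), C_3 x S_3 (6T5, order 18), A_4 x C_2 (6T6, order 24), S_4 (6T8, order 24), S_3 x S_3 (6T9, order 36), S_4 x C_2 (6T11, order 48), (S_3 x S_3) : C_2 (6T13, order 72), PGL(2,5) (6T14, order 120), S_6 (6T16, order 720). By Dedekind's theorem, for a prime p not dividing disc(f) the degrees of the irreducible factors of f mod p form the cycle type of an element of G. Factoring f modulo the 27 such primes p <= 113 (skipping 2, 3, 41, which divide the discriminant), each new pattern first appears at: mod 5: f = (x + 4)(x^2 + 2x + 3)(x^3 + x^2 + 2), pattern 3+2+1; mod 7: f = (x^2 + 2x + 5)(x^4 + 4x^3 + 2x^2 + 6x + 3), pattern 4+2; mod 17: f = (x^3 + 13x^2 + 10x + 9)(x^3 + 13x^2 + 13x + 9), pattern 3+3; mod 19: f = (x^2 + 4x + 15)(x^2 + 9x + 10)(x^2 + 17x + 6), pattern 2+2+2; mod 31: f = (x^6 + 23x^5 + 22x^4 + 22x^3 + 16x^2 + 14x + 2), pattern 6; mod 37: f = (x + 32)(x + 33)(x^2 + 2)(x^2 + x + 9), pattern 2+2+1+1; mod 61: f = (x + 26)(x + 33)(x + 59)(x^3 + 57x^2 + 59x + 53), pattern 3+1+1+1; mod 113: f = (x + 40)(x + 80)(x + 81)(x + 101)(x^2 + 29x + 79), pattern 2+1+1+1+1. No other pattern occurs in this range, so the set of observed cycle types is {3+2+1, 4+2, 3+3, 2+2+2, 6, 2+2+1+1, 3+1+1+1, 2+1+1+1+1}. The candidates containing elements of all these cycle types are (S_3 x S_3) : C_2 (6T13) of order 72, S_6 (6T16) of order 720; the others are excluded. The observed types are precisely the cycle types that occur in (S_3 x S_3) : C_2 (6T13) (apart from the identity). Each of the other remaining candidates has further cycle types, and by the Chebotarev density theorem the matching factorization patterns would occur for a proportion of primes equal to their share of the group: S_6 (6T16) additionally contains elements of type 5+1, 4+1+1 (234 of its 720 elements, about 32% of primes). None of the 27 primes tested shows any such pattern (for each of these groups the chance of that is below 10^-4), which rules them out. Hence G = (S_3 x S_3) : C_2 (6T13), of order 72.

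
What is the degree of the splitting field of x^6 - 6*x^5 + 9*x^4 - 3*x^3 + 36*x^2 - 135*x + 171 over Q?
The degree of the splitting field over Q equals the order of the Galois group, so first determine the group. The polynomial f is an irreducible sextic over Q, so G = Gal(f/Q) is one of the 16 transitive subgroups 6T1, ..., 6T16 of S_6. The discriminant of f is -63822230816067, which is not a perfect square, so G is not contained in A_6. The transitive groups of degree 6 not contained in A_6 are: C_6 (6T1, order 6), S_3 (6T2, order 6), D_6 (6T3, order 12), C_3 x S_3 (6T5, order 18), A_4 x C_2 (6T6, order 24), S_4 (6T8, order 24), S_3 x S_3 (6T9, order 36), S_4 x C_2 (6T11, order 48), (S_3 x S_3) : C_2 (6T13, order 72), PGL(2,5) (6T14, order 120), S_6 (6T16, order 720). By Dedekind's theorem, for a prime p not dividing disc(f) the degrees of the irreducible factors of f mod p form the cycle type of an element of G. Factoring f modulo the 37 such primes p <= 173 (skipping 3, 19, 37, which divide the discriminant), each new pattern first appears at: mod 2: f = (x^6 + x^4 + x^3 + x + 1), pattern 6; mod 7: f = (x^3 + 4x^2 + x + 3)(x^3 + 4x^2 + 6x + 1), pattern 3+3; mod 17: f = (x^2 + 7)(x^2 + 13x + 16)(x^2 + 15x + 12), pattern 2+2+2; mod 73: f = (x + 5)(x + 8)(x + 27)(x + 44)(x + 57)(x + 72), pattern 1+1+1+1+1+1. No other pattern occurs in this range, so the set of observed cycle types is {6, 3+3, 2+2+2, 1+1+1+1+1+1}. The candidates containing elements of all these cycle types are C_6 (6T1) of order 6, D_6 (6T3) of order 12, C_3 x S_3 (6T5) of order 18, A_4 x C_2 (6T6) of order 24, S_3 x S_3 (6T9) of order 36, S_4 x C_2 (6T11) of order 48, (S_3 x S_3) : C_2 (6T13) of order 72, PGL(2,5) (6T14) of order 120, S_6 (6T16) of order 720; the others are excluded. The observed types are precisely the cycle types that occur in C_6 (6T1). Each of the other remaining candidates has further cycle types, and by the Chebotarev density theorem the matching factorization patterns would occur for a proportion of primes equal to their share of the group: D_6 (6T3) additionally contains elements of type 2+2+1+1 (3 of its 12 elements, about 25% of primes); C_3 x S_3 (6T5) additionally contains elements of type 3+1+1+1 (4 of its 18 elements, about 22% of primes); A_4 x C_2 (6T6) additionally contains elements of type 2+2+1+1, 2+1+1+1+1 (6 of its 24 elements, about 25% of primes); S_3 x S_3 (6T9) additionally contains elements of type 3+1+1+1, 2+2+1+1 (13 of its 36 elements, about 36% of primes); S_4 x C_2 (6T11) additionally contains elements of type 4+2, 4+1+1, 2+2+1+1, 2+1+1+1+1 (24 of its 48 elements, about 50% of primes); (S_3 x S_3) : C_2 (6T13) additionally contains elements of type 4+2, 3+2+1, 3+1+1+1, 2+2+1+1, 2+1+1+1+1 (49 of its 72 elements, about 68% of primes); PGL(2,5) (6T14) additionally contains elements of type 5+1, 4+1+1, 2+2+1+1 (69 of its 120 elements, about 58% of primes); S_6 (6T16) additionally contains elements of type 5+1, 4+2, 4+1+1, 3+2+1, 3+1+1+1, 2+2+1+1, 2+1+1+1+1 (544 of its 720 elements, about 76% of primes). None of the 37 primes tested shows any such pattern (for each of these groups the chance of that is below 10^-4), which rules them out. Hence G = C_6 (6T1), of order 6. The Galois group C_6 (6T1) has order 6, so the splitting field has degree 6 over Q.

6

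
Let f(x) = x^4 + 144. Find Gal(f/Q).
The polynomial is an irreducible quartic over Q and its discriminant is 764411904 = 27648^2, a perfect square, so the Galois group is contained in A_4. The resolvent cubic y^3 - 576*y splits completely over Q, which gives the Klein four-group V_4.

V_4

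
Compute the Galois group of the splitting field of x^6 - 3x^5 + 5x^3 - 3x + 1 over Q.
The polynomial f is an irreducible sextic over Q, so G = Gal(f/Q) is one of the 16 transitive subgroups 6T1, ..., 6T16 of S_6. The discriminant of f is -34992, which is not a perfect square, so G is not contained in A_6. The transitive groups of degree 6 not contained in A_6 are: C_6 (6T1, order 6), S_3 (6T2, order 6), D_6 (6T3, order 12), C_3 x S_3 (6T5, order 18), A_4 x C_2 (6T6, order 24), S_4 (6T8, order 24), S_3 x S_3 (6T9, order 36), S_4 x C_2 (6T11, order 48), (S_3 x S_3) : C_2 (6T13, order 72), PGL(2,5) (6T14, order 120), S_6 (6T16, order 720). By Dedekind's theorem, for a prime p not dividing disc(f) the degrees of the irreducible factors of f mod p form the cycle type of an element of G. Factoring f modulo the 23 such primes p <= 97 (skipping 2, 3, which divide the discriminant), each new pattern first appears at: mod 5: f = (x^2 + x + 1)(x^2 + 2x + 3)(x^2 + 4x + 2), pattern 2+2+2; mod 7: f = (x^3 + x^2 + 3x + 1)(x^3 + 3x^2 + x + 1), pattern 3+3; mod 31: f = (x + 3)(x + 7)(x + 9)(x + 21)(x + 23)(x + 27), pattern 1+1+1+1+1+1. No other pattern occurs in this range, so the set of observed cycle types is {2+2+2, 3+3, 1+1+1+1+1+1}. The candidates containing elements of all these cycle types are C_6 (6T1) of order 6, S_3 (6T2) of order 6, D_6 (6T3) of order 12, C_3 x S_3 (6T5) of order 18, A_4 x C_2 (6T6) of order 24, S_4 (6T8) of order 24, S_3 x S_3 (6T9) of order 36, S_4 x C_2 (6T11) of order 48, (S_3 x S_3) : C_2 (6T13) of order 72, PGL(2,5) (6T14) of order 120, S_6 (6T16) of order 720; the others are excluded. The observed types are precisely the cycle types that occur in S_3 (6T2). Each of the other remaining candidates has further cycle types, and by the Chebotarev density theorem the matching factorization patterns would occur for a proportion of primes equal to their share of the group: C_6 (6T1) additionally contains elements of type 6 (2 of its 6 elements, about 33% of primes); D_6 (6T3) additionally contains elements of type 6, 2+2+1+1 (5 of its 12 elements, about 42% of primes); C_3 x S_3 (6T5) additionally contains elements of type 6, 3+1+1+1 (10 of its 18 elements, about 56% of primes); A_4 x C_2 (6T6) additionally contains elements of type 6, 2+2+1+1, 2+1+1+1+1 (14 of its 24 elements, about 58% of primes); S_4 (6T8) additionally contains elements of type 4+1+1, 2+2+1+1 (9 of its 24 elements, about 38% of primes); S_3 x S_3 (6T9) additionally contains elements of type 6, 3+1+1+1, 2+2+1+1 (25 of its 36 elements, about 69% of primes); S_4 x C_2 (6T11) additionally contains elements of type 6, 4+2, 4+1+1, 2+2+1+1, 2+1+1+1+1 (32 of its 48 elements, about 67% of primes); (S_3 x S_3) : C_2 (6T13) additionally contains elements of type 6, 4+2, 3+2+1, 3+1+1+1, 2+2+1+1, 2+1+1+1+1 (61 of its 72 elements, about 85% of primes); PGL(2,5) (6T14) additionally contains elements of type 6, 5+1, 4+1+1, 2+2+1+1 (89 of its 120 elements, about 74% of primes); S_6 (6T16) additionally contains elements of type 6, 5+1, 4+2, 4+1+1, 3+2+1, 3+1+1+1, 2+2+1+1, 2+1+1+1+1 (664 of its 720 elements, about 92% of primes). None of the 23 primes tested shows any such pattern (for each of these groups the chance of that is below 10^-4), which rules them out. Hence G = S_3 (6T2), of order 6.

S_3 (order 6)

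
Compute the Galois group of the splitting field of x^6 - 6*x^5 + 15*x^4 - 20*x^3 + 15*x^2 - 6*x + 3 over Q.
The polynomial f is an irreducible sextic over Q, so G = Gal(f/Q) is one of the 16 transitive subgroups 6T1, ..., 6T16 of S_6. The discriminant of f is -1492992, which is not a perfect square, so G is not contained in A_6. The transitive groups of degree 6 not contained in A_6 are: C_6 (6T1, order 6), S_3 (6T2, order 6), D_6 (6T3, order 12), C_3 x S_3 (6T5, order 18), A_4 x C_2 (6T6, order 24), S_4 (6T8, order 24), S_3 x S_3 (6T9, order 36), S_4 x C_2 (6T11, order 48), (S_3 x S_3) : C_2 (6T13, order 72), PGL(2,5) (6T14, order 120), S_6 (6T16, order 720). By Dedekind's theorem, for a prime p not dividing disc(f) the degrees of the irreducible factors of f mod p form the cycle type of an element of G. Factoring f modulo the 79 such primes p <= 419 (skipping 2, 3, which divide the discriminant), each new pattern first appears at: mod 5: f = (x^2 + 2)(x^2 + x + 1)(x^2 + 3x + 4), pattern 2+2+2; mod 7: f = (x^6 + x^5 + x^4 + x^3 + x^2 + x + 3), pattern 6; mod 11: f = (x + 1)(x + 8)(x^2 + 3)(x^2 + 7x + 7), pattern 2+2+1+1; mod 19: f = (x^3 + 16x^2 + 3x + 5)(x^3 + 16x^2 + 3x + 12), pattern 3+3; mod 43: f = (x + 2)(x + 17)(x + 20)(x + 21)(x + 24)(x + 39), pattern 1+1+1+1+1+1. No other pattern occurs in this range, so the set of observed cycle types is {2+2+2, 6, 2+2+1+1, 3+3, 1+1+1+1+1+1}. The candidates containing elements of all these cycle types are D_6 (6T3) of order 12, A_4 x C_2 (6T6) of order 24, S_3 x S_3 (6T9) of order 36, S_4 x C_2 (6T11) of order 48, (S_3 x S_3) : C_2 (6T13) of order 72, PGL(2,5) (6T14) of order 120, S_6 (6T16) of order 720; the others are excluded. The observed types are precisely the cycle types that occur in D_6 (6T3). Each of the other remaining candidates has further cycle types, and by the Chebotarev density theorem the matching factorization patterns would occur for a proportion of primes equal to their share of the group: A_4 x C_2 (6T6) additionally contains elements of type 2+1+1+1+1 (3 of its 24 elements, about 12% of primes); S_3 x S_3 (6T9) additionally contains elements of type 3+1+1+1 (4 of its 36 elements, about 11% of primes); S_4 x C_2 (6T11) additionally contains elements of type 4+2, 4+1+1, 2+1+1+1+1 (15 of its 48 elements, about 31% of primes); (S_3 x S_3) : C_2 (6T13) additionally contains elements of type 4+2, 3+2+1, 3+1+1+1, 2+1+1+1+1 (40 of its 72 elements, about 56% of primes); PGL(2,5) (6T14) additionally contains elements of type 5+1, 4+1+1 (54 of its 120 elements, about 45% of primes); S_6 (6T16) additionally contains elements of type 5+1, 4+2, 4+1+1, 3+2+1, 3+1+1+1, 2+1+1+1+1 (499 of its 720 elements, about 69% of primes). None of the 79 primes tested shows any such pattern (for each of these groups the chance of that is below 10^-4), which rules them out. Hence G = D_6 (6T3), of order 12.

D_6, the dihedral group of order 12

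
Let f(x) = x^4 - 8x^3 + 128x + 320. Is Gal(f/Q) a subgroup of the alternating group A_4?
The polynomial is irreducible of degree 4 over Q. Its discriminant is 12230590464 = 110592^2, a perfect square. A Galois group lies in the alternating group exactly when the discriminant is a square in Q, so the Galois group (A_4) is contained in A_4.

Yes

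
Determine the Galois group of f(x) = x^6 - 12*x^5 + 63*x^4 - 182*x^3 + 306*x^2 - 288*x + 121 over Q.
The polynomial f is an irreducible sextic over Q, so G = Gal(f/Q) is one of the 16 transitive subgroups 6T1, ..., 6T16 of S_6. The discriminant of f is -16003008, which is not a perfect square, so G is not contained in A_6. The transitive groups of degree 6 not contained in A_6 are: C_6 (6T1, order 6), S_3 (6T2, order 6), D_6 (6T3, order 12), C_3 x S_3 (6T5, order 18), A_4 x C_2 (6T6, order 24), S_4 (6T8, order 24), S_3 x S_3 (6T9, order 36), S_4 x C_2 (6T11, order 48), (S_3 x S_3) : C_2 (6T13, order 72), PGL(2,5) (6T14, order 120), S_6 (6T16, order 720). By Dedekind's theorem, for a prime p not dividing disc(f) the degrees of the irreducible factors of f mod p form the cycle type of an element of G. Factoring f modulo the 21 such primes p <= 89 (skipping 2, 3, 7, which divide the discriminant), each new pattern first appears at: mod 5: f = (x^6 + 3x^5 + 3x^4 + 3x^3 + x^2 + 2x + 1), pattern 6; mod 11: f = (x)(x^5 + 10x^4 + 8x^3 + 5x^2 + 9x + 9), pattern 5+1; mod 13: f = (x + 6)(x + 10)(x^4 + 11x^3 + 9x^2 + 2x + 7), pattern 4+1+1; mod 23: f = (x + 14)(x + 18)(x^2 + 11x + 14)(x^2 + 14x + 16), pattern 2+2+1+1; mod 43: f = (x^3 + 13x^2 + 20x + 27)(x^3 + 18x^2 + 24x + 22), pattern 3+3; mod 61: f = (x^2 + 10x + 35)(x^2 + 14x + 41)(x^2 + 25x + 40), pattern 2+2+2. No other pattern occurs in this range, so the set of observed cycle types is {6, 5+1, 4+1+1, 2+2+1+1, 3+3, 2+2+2}. The candidates containing elements of all these cycle types are PGL(2,5) (6T14) of order 120, S_6 (6T16) of order 720; the others are excluded. The observed types are precisely the cycle types that occur in PGL(2,5) (6T14) (apart from the identity). Each of the other remaining candidates has further cycle types, and by the Chebotarev density theorem the matching factorization patterns would occur for a proportion of primes equal to their share of the group: S_6 (6T16) additionally contains elements of type 4+2, 3+2+1, 3+1+1+1, 2+1+1+1+1 (265 of its 720 elements, about 37% of primes). None of the 21 primes tested shows any such pattern (for each of these groups the chance of that is below 10^-4), which rules them out. Hence G = PGL(2,5) (6T14), of order 120.

PGL(2,5)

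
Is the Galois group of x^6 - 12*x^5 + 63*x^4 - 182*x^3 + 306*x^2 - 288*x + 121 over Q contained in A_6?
The polynomial is irreducible of degree 6 over Q. Its discriminant is -16003008, which is not a perfect square. A Galois group lies in the alternating group exactly when the discriminant is a square in Q, so the Galois group (PGL(2,5)) is not contained in A_6.

No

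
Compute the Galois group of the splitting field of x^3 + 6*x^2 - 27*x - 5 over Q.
The polynomial is an irreducible cubic over Q and its discriminant is 123201 = 351^2, a perfect square. For an irreducible cubic, a square discriminant forces the Galois group to be A_3, the cyclic group of order 3.

C_3 (order 3)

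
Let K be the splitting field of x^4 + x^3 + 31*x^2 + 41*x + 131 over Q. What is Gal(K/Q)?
4T1: C_4

The polynomial is an irreducible quartic over Q and its discriminant is 660675125, which is not a perfect square, so the Galois group is not contained in A_4. The resolvent cubic y^3 - 31*y^2 - 483*y + 14432 has exactly one rational root, so the Galois group is C_4 or D_4. The quartic becomes reducible over Q(sqrt(disc)), so the group is C_4.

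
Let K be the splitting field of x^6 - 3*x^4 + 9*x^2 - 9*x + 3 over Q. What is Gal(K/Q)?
The polynomial f is an irreducible sextic over Q, so G = Gal(f/Q) is one of the 16 transitive subgroups 6T1, ..., 6T16 of S_6. The discriminant of f is -7105563, which is not a perfect square, so G is not contained in A_6. The transitive groups of degree 6 not contained in A_6 are: C_6 (6T1, order 6), S_3 (6T2, order 6), D_6 (6T3, order 12), C_3 x S_3 (6T5, order 18), A_4 x C_2 (6T6, order 24), S_4 (6T8, order 24), S_3 x S_3 (6T9, order 36), S_4 x C_2 (6T11, order 48), (S_3 x S_3) : C_2 (6T13, order 72), PGL(2,5) (6T14, order 120), S_6 (6T16, order 720). By Dedekind's theorem, for a prime p not dividing disc(f) the degrees of the irreducible factors of f mod p form the cycle type of an element of G. Factoring f modulo the 37 such primes p <= 167 (skipping 3, 19, which divide the discriminant), each new pattern first appears at: mod 2: f = (x^6 + x^4 + x^2 + x + 1), pattern 6; mod 7: f = (x^3 + 5x + 5)(x^3 + 6x + 2), pattern 3+3; mod 17: f = (x^2 + x + 6)(x^2 + 6x + 12)(x^2 + 10x + 5), pattern 2+2+2; mod 37: f = (x + 5)(x + 12)(x + 18)(x + 20)(x + 21)(x + 35), pattern 1+1+1+1+1+1. No other pattern occurs in this range, so the set of observed cycle types is {6, 3+3, 2+2+2, 1+1+1+1+1+1}. The candidates containing elements of all these cycle types are C_6 (6T1) of order 6, D_6 (6T3) of order 12, C_3 x S_3 (6T5) of order 18, A_4 x C_2 (6T6) of order 24, S_3 x S_3 (6T9) of order 36, S_4 x C_2 (6T11) of order 48, (S_3 x S_3) : C_2 (6T13) of order 72, PGL(2,5) (6T14) of order 120, S_6 (6T16) of order 720; the others are excluded. The observed types are precisely the cycle types that occur in C_6 (6T1). Each of the other remaining candidates has further cycle types, and by the Chebotarev density theorem the matching factorization patterns would occur for a proportion of primes equal to their share of the group: D_6 (6T3) additionally contains elements of type 2+2+1+1 (3 of its 12 elements, about 25% of primes); C_3 x S_3 (6T5) additionally contains elements of type 3+1+1+1 (4 of its 18 elements, about 22% of primes); A_4 x C_2 (6T6) additionally contains elements of type 2+2+1+1, 2+1+1+1+1 (6 of its 24 elements, about 25% of primes); S_3 x S_3 (6T9) additionally contains elements of type 3+1+1+1, 2+2+1+1 (13 of its 36 elements, about 36% of primes); S_4 x C_2 (6T11) additionally contains elements of type 4+2, 4+1+1, 2+2+1+1, 2+1+1+1+1 (24 of its 48 elements, about 50% of primes); (S_3 x S_3) : C_2 (6T13) additionally contains elements of type 4+2, 3+2+1, 3+1+1+1, 2+2+1+1, 2+1+1+1+1 (49 of its 72 elements, about 68% of primes); PGL(2,5) (6T14) additionally contains elements of type 5+1, 4+1+1, 2+2+1+1 (69 of its 120 elements, about 58% of primes); S_6 (6T16) additionally contains elements of type 5+1, 4+2, 4+1+1, 3+2+1, 3+1+1+1, 2+2+1+1, 2+1+1+1+1 (544 of its 720 elements, about 76% of primes). None of the 37 primes tested shows any such pattern (for each of these groups the chance of that is below 10^-4), which rules them out. Hence G = C_6 (6T1), of order 6.

6T1: C_6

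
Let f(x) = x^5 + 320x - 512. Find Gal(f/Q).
The polynomial f is an irreducible quintic over Q, so G = Gal(f/Q) is a transitive subgroup of S_5: one of C_5 (5T1, order 5), D_5 (5T2, order 10), F_20 (5T3, order 20), A_5 (5T4, order 60) or S_5 (5T5, order 120). The discriminant of f is 1073741824000000 = 32768000^2, a perfect square, so G is contained in A_5. The transitive groups of degree 5 contained in A_5 are: C_5 (5T1, order 5), D_5 (5T2, order 10), A_5 (5T4, order 60). By Dedekind's theorem, for a prime p not dividing disc(f) the degrees of the irreducible factors of f mod p form the cycle type of an element of G. Factoring f modulo the 2 such primes p <= 7 (skipping 2, 5, which divide the discriminant), each new pattern first appears at: mod 3: f = (x^5 + 2x + 1), pattern 5; mod 7: f = (x + 1)(x + 3)(x^3 + 3x^2 + 6x + 2), pattern 3+1+1. No other pattern occurs in this range, so the set of observed cycle types is {5, 3+1+1}. Among the candidates above, the only group containing elements of all these cycle types is A_5 (5T4) — each of C_5 (5T1), D_5 (5T2) lacks at least one of them. Hence G = A_5 (5T4), of order 60.

A_5 (order 60)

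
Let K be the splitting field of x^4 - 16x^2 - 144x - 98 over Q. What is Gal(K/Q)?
D_4, the dihedral group of order 8

The polynomial is an irreducible quartic over Q and its discriminant is -7246153728, which is not a perfect square, so the Galois group is not contained in A_4. The resolvent cubic y^3 + 16*y^2 + 392*y - 14464 has exactly one rational root, so the Galois group is C_4 or D_4. The quartic remains irreducible over Q(sqrt(disc)), so the group is D_4.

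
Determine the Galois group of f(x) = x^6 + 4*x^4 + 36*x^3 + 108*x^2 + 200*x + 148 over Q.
The polynomial f is an irreducible sextic over Q, so G = Gal(f/Q) is one of the 16 transitive subgroups 6T1, ..., 6T16 of S_6. The discriminant of f is -64225280000, which is not a perfect square, so G is not contained in A_6. The transitive groups of degree 6 not contained in A_6 are: C_6 (6T1, order 6), S_3 (6T2, order 6), D_6 (6T3, order 12), C_3 x S_3 (6T5, order 18), A_4 x C_2 (6T6, order 24), S_4 (6T8, order 24), S_3 x S_3 (6T9, order 36), S_4 x C_2 (6T11, order 48), (S_3 x S_3) : C_2 (6T13, order 72), PGL(2,5) (6T14, order 120), S_6 (6T16, order 720). By Dedekind's theorem, for a prime p not dividing disc(f) the degrees of the irreducible factors of f mod p form the cycle type of an element of G. Factoring f modulo the 17 such primes p <= 71 (skipping 2, 5, 7, which divide the discriminant), each new pattern first appears at: mod 3: f = (x^3 + x^2 + 2x + 1)(x^3 + 2x^2 + 1), pattern 3+3; mod 13: f = (x^6 + 4x^4 + 10x^3 + 4x^2 + 5x + 5), pattern 6; mod 19: f = (x^2 + 10x + 7)(x^4 + 9x^3 + 2x^2 + 10x + 13), pattern 4+2; mod 23: f = (x + 16)(x + 18)(x^4 + 12x^3 + 21x^2 + 6x + 20), pattern 4+1+1; mod 53: f = (x^2 + 30x + 18)(x^2 + 37x + 32)(x^2 + 39x + 47), pattern 2+2+2; mod 59: f = (x + 35)(x + 51)(x^2 + 6x + 14)(x^2 + 26x + 17), pattern 2+2+1+1; mod 71: f = (x + 23)(x + 43)(x + 62)(x + 70)(x^2 + 15x + 33), pattern 2+1+1+1+1. No other pattern occurs in this range, so the set of observed cycle types is {3+3, 6, 4+2, 4+1+1, 2+2+2, 2+2+1+1, 2+1+1+1+1}. The candidates containing elements of all these cycle types are S_4 x C_2 (6T11) of order 48, S_6 (6T16) of order 720; the others are excluded. The observed types are precisely the cycle types that occur in S_4 x C_2 (6T11) (apart from the identity). Each of the other remaining candidates has further cycle types, and by the Chebotarev density theorem the matching factorization patterns would occur for a proportion of primes equal to their share of the group: S_6 (6T16) additionally contains elements of type 5+1, 3+2+1, 3+1+1+1 (304 of its 720 elements, about 42% of primes). None of the 17 primes tested shows any such pattern (for each of these groups the chance of that is below 10^-4), which rules them out. Hence G = S_4 x C_2 (6T11), of order 48.

S_4 x C_2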